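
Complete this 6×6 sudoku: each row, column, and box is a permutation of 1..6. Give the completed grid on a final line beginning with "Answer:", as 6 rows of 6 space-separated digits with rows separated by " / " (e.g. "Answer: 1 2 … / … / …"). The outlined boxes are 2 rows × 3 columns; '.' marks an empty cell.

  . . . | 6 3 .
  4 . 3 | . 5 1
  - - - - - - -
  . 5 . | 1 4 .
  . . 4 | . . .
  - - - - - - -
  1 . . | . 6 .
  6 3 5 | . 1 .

Step 1. [r5c3∈{2}] only 2 remains possible at r5c3, so r5c3=2.
Step 2. [r4c5∈{2}] nothing but 2 survives at r4c5. So r4c5=2.
Step 3. [r1c6∈{2,4}] 4 has one home in row 1: r1c6, so r1c6=4.
Step 4. [r4c1∈{3}] r4c1 is down to just 3, so r4c1=3.
Step 5. [r5c4∈{3,4,5}] in col 4, 3 fits only at r5c4 ⇒ r5c4=3.
Step 6. [r4c2∈{1,6}] in row 4, 1 fits only at r4c2. So r4c2=1.
Step 7. [r4c6∈{5,6}] 6 has one home in row 4: r4c6, so r4c6=6.
Step 8. [r2c4∈{2}] r2c4 is down to just 2. So r2c4=2.
Step 9. [r3c1∈{2}] nothing but 2 survives at r3c1. So r3c1=2.
Step 10. [r3c6∈{3}] r3c6's peers cover all but 3, so r3c6=3.
Step 11. [r4c4∈{5}] nothing but 5 survives at r4c4, so r4c4=5.
Step 12. [r1c3∈{1}] only 1 remains possible at r1c3 ⇒ r1c3=1.
Step 13. [r5c6∈{5}] nothing but 5 survives at r5c6 ⇒ r5c6=5.
Step 14. [r6c6∈{2}] r6c6's peers cover all but 2. So r6c6=2.
Step 15. [r2c2∈{6}] r2c2 has the single candidate 6. So r2c2=6.
Step 16. [r1c2∈{2}] r1c2's peers cover all but 2 ⇒ r1c2=2.
Step 17. [r6c4∈{4}] r6c4 is down to just 4, so r6c4=4.
Step 18. [r3c3∈{6}] r3c3's peers cover all but 6. So r3c3=6.
Step 19. [r1c1∈{5}] r1c1's peers cover all but 5 ⇒ r1c1=5.
Step 20. [r5c2∈{4}] r5c2's peers cover all but 4, so r5c2=4.

Answer: 5 2 1 6 3 4 / 4 6 3 2 5 1 / 2 5 6 1 4 3 / 3 1 4 5 2 6 / 1 4 2 3 6 5 / 6 3 5 4 1 2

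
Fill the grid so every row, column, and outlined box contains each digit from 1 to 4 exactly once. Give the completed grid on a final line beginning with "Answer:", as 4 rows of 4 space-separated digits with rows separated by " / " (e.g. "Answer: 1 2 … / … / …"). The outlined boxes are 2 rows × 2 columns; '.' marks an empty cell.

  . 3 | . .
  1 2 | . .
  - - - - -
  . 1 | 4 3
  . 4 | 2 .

Step 1. [r1c4∈{1,2,4}] 2 has one home in row 1: r1c4 ⇒ r1c4=2.
Step 2. [r1c1∈{4}] nothing but 4 survives at r1c1. So r1c1=4.
Step 3. [r4c1∈{3}] only 3 remains possible at r4c1 ⇒ r4c1=3.
Step 4. [r3c1∈{2}] r3c1 is down to just 2, so r3c1=2.
Step 5. [r1c3∈{1}] r1c3's peers cover all but 1, so r1c3=1.
Step 6. [r4c4∈{1}] r4c4 has the single candidate 1. So r4c4=1.
Step 7. [r2c4∈{4}] nothing but 4 survives at r2c4, so r2c4=4.
Step 8. [r2c3∈{3}] nothing but 3 survives at r2c3 ⇒ r2c3=3.

Answer: 4 3 1 2 / 1 2 3 4 / 2 1 4 3 / 3 4 2 1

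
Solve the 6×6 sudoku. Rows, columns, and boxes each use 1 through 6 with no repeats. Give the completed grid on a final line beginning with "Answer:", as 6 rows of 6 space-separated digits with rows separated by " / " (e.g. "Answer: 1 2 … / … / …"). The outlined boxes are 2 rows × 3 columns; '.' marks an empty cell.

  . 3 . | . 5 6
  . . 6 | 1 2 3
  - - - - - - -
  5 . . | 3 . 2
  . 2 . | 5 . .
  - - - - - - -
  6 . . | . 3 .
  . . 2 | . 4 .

Step 1. [r5c3∈{1,4,5}] r5c3 is the only open cell in col 3 admitting 5 ⇒ r5c3=5.
Step 2. [r6c2∈{1}] r6c2 is down to just 1 ⇒ r6c2=1.
Step 3. [r2c1∈{4}] nothing but 4 survives at r2c1 ⇒ r2c1=4.
Step 4. [r4c3∈{1,3,4}] col 3 places 3 nowhere but r4c3. So r4c3=3.
Step 5. [r4c1∈{1}] r4c1 is down to just 1 ⇒ r4c1=1.
Step 6. [r3c2∈{4,6}] 6 has one home in col 2: r3c2 ⇒ r3c2=6.
Step 7. [r4c5∈{6}] only 6 remains possible at r4c5, so r4c5=6.
Step 8. [r6c1∈{3}] nothing but 3 survives at r6c1, so r6c1=3.
Step 9. [r6c4∈{6}] r6c4 has the single candidate 6 ⇒ r6c4=6.
Step 10. [r5c2∈{4}] r5c2 has the single candidate 4, so r5c2=4.
Step 11. [r6c6∈{5}] r6c6 is down to just 5. So r6c6=5.
Step 12. [r1c3∈{1}] only 1 remains possible at r1c3, so r1c3=1.
Step 13. [r3c3∈{4}] nothing but 4 survives at r3c3. So r3c3=4.
Step 14. [r3c5∈{1}] r3c5's peers cover all but 1, so r3c5=1.
Step 15. [r5c6∈{1}] only 1 remains possible at r5c6. So r5c6=1.
Step 16. [r5c4∈{2}] nothing but 2 survives at r5c4 ⇒ r5c4=2.
Step 17. [r1c4∈{4}] r1c4 has the single candidate 4. So r1c4=4.
Step 18. [r2c2∈{5}] r2c2's peers cover all but 5 ⇒ r2c2=5.
Step 19. [r1c1∈{2}] r1c1 is down to just 2. So r1c1=2.
Step 20. [r4c6∈{4}] r4c6's peers cover all but 4. So r4c6=4.

Answer: 2 3 1 4 5 6 / 4 5 6 1 2 3 / 5 6 4 3 1 2 / 1 2 3 5 6 4 / 6 4 5 2 3 1 / 3 1 2 6 4 5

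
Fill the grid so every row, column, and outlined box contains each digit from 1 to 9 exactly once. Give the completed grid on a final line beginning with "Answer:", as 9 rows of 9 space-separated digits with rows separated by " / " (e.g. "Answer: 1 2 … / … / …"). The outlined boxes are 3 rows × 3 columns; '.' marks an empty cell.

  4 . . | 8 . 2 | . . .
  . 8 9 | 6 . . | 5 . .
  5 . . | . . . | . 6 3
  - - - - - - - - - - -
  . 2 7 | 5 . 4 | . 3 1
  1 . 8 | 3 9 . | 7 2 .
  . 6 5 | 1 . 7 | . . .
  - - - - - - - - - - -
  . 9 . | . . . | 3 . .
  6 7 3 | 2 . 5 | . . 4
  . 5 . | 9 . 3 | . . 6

Step 1. [r3c7∈{1,2,4,8,9}] 8 has one home in row 3: r3c7 ⇒ r3c7=8.
Step 2. [r7c6∈{1,6,8}] r7c6 is the only open cell in col 6 admitting 8 ⇒ r7c6=8.
Step 3. [r8c5∈{1}] r8c5's peers cover all but 1 ⇒ r8c5=1.
Step 4. [r7c1∈{2}] nothing but 2 survives at r7c1, so r7c1=2.
Step 5. [r2c1∈{3,7}] 7 has one home in col 1: r2c1 ⇒ r2c1=7.
Step 6. [r3c2∈{1}] r3c2 has the single candidate 1. So r3c2=1.
Step 7. [r8c7∈{9}] nothing but 9 survives at r8c7 ⇒ r8c7=9.
Step 8. [r7c5∈{4,6,7}] across row 7, 6 lands solely at r7c5, so r7c5=6.
Step 9. [r6c9∈{8,9}] across col 9, 8 lands solely at r6c9 ⇒ r6c9=8.
Step 10. [r1c7∈{1}] r1c7 has the single candidate 1. So r1c7=1.
Step 11. [r6c8∈{4,9}] box 6 places 9 nowhere but r6c8. So r6c8=9.
Step 12. [r1c8∈{7}] only 7 remains possible at r1c8, so r1c8=7.
Step 13. [r9c5∈{4,7}] in row 9, 7 fits only at r9c5. So r9c5=7.
Step 14. [r3c5∈{4}] only 4 remains possible at r3c5 ⇒ r3c5=4.
Step 15. [r7c8∈{1,5}] col 8 places 5 nowhere but r7c8. So r7c8=5.
Step 16. [r7c3∈{1,4}] r7c3 is the only open cell in row 7 admitting 1 ⇒ r7c3=1.
Step 17. [r2c5∈{3}] nothing but 3 survives at r2c5. So r2c5=3.
Step 18. [r8c8∈{8}] r8c8 has the single candidate 8 ⇒ r8c8=8.
Step 19. [r3c6∈{9}] nothing but 9 survives at r3c6. So r3c6=9.
Step 20. [r4c7∈{6}] only 6 remains possible at r4c7, so r4c7=6.
Step 21. [r7c4∈{4}] r7c4's peers cover all but 4. So r7c4=4.
Step 22. [r3c4∈{7}] only 7 remains possible at r3c4, so r3c4=7.
Step 23. [r9c8∈{1}] r9c8 has the single candidate 1. So r9c8=1.
Step 24. [r1c9∈{9}] r1c9 is down to just 9. So r1c9=9.
Step 25. [r6c7∈{4}] nothing but 4 survives at r6c7 ⇒ r6c7=4.
Step 26. [r2c6∈{1}] r2c6 has the single candidate 1 ⇒ r2c6=1.
Step 27. [r5c6∈{6}] r5c6 has the single candidate 6, so r5c6=6.
Step 28. [r4c5∈{8}] r4c5 is down to just 8 ⇒ r4c5=8.
Step 29. [r5c2∈{4}] r5c2 has the single candidate 4 ⇒ r5c2=4.
Step 30. [r5c9∈{5}] r5c9 is down to just 5, so r5c9=5.
Step 31. [r1c5∈{5}] only 5 remains possible at r1c5 ⇒ r1c5=5.
Step 32. [r4c1∈{9}] only 9 remains possible at r4c1 ⇒ r4c1=9.
Step 33. [r2c9∈{2}] nothing but 2 survives at r2c9, so r2c9=2.
Step 34. [r1c2∈{3}] nothing but 3 survives at r1c2, so r1c2=3.
Step 35. [r2c8∈{4}] r2c8 is down to just 4, so r2c8=4.
Step 36. [r9c7∈{2}] r9c7 is down to just 2. So r9c7=2.
Step 37. [r6c5∈{2}] r6c5 has the single candidate 2 ⇒ r6c5=2.
Step 38. [r7c9∈{7}] r7c9 is down to just 7. So r7c9=7.
Step 39. [r3c3∈{2}] r3c3's peers cover all but 2. So r3c3=2.
Step 40. [r9c3∈{4}] nothing but 4 survives at r9c3, so r9c3=4.
Step 41. [r6c1∈{3}] r6c1 is down to just 3. So r6c1=3.
Step 42. [r9c1∈{8}] only 8 remains possible at r9c1, so r9c1=8.
Step 43. [r1c3∈{6}] r1c3 is down to just 6, so r1c3=6.

Answer: 4 3 6 8 5 2 1 7 9 / 7 8 9 6 3 1 5 4 2 / 5 1 2 7 4 9 8 6 3 / 9 2 7 5 8 4 6 3 1 / 1 4 8 3 9 6 7 2 5 / 3 6 5 1 2 7 4 9 8 / 2 9 1 4 6 8 3 5 7 / 6 7 3 2 1 5 9 8 4 / 8 5 4 9 7 3 2 1 6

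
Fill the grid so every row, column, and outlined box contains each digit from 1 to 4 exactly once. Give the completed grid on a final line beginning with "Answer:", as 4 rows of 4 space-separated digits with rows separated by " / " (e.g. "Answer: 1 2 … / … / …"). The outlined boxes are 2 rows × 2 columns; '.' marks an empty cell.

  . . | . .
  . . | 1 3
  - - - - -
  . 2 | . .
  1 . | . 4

Step 1. [r1c3∈{2,4}] r1c3 is the only open cell in col 3 admitting 4, so r1c3=4.
Step 2. [r4c2∈{3}] only 3 remains possible at r4c2 ⇒ r4c2=3.
Step 3. [r2c1∈{2,4}] row 2 places 2 nowhere but r2c1, so r2c1=2.
Step 4. [r3c1∈{4}] r3c1's peers cover all but 4 ⇒ r3c1=4.
Step 5. [r4c3∈{2}] nothing but 2 survives at r4c3. So r4c3=2.
Step 6. [r1c2∈{1}] r1c2 has the single candidate 1. So r1c2=1.
Step 7. [r2c2∈{4}] r2c2 has the single candidate 4 ⇒ r2c2=4.
Step 8. [r1c4∈{2}] only 2 remains possible at r1c4 ⇒ r1c4=2.
Step 9. [r1c1∈{3}] r1c1 is down to just 3 ⇒ r1c1=3.
Step 10. [r3c4∈{1}] r3c4 has the single candidate 1. So r3c4=1.
Step 11. [r3c3∈{3}] r3c3's peers cover all but 3, so r3c3=3.

Answer: 3 1 4 2 / 2 4 1 3 / 4 2 3 1 / 1 3 2 4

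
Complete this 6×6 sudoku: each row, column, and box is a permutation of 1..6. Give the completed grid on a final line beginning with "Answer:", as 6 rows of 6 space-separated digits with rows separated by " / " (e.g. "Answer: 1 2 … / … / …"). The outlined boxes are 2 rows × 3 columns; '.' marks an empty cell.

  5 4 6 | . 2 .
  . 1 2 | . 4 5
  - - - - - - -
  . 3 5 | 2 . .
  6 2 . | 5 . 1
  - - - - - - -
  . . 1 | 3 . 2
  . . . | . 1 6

Step 1. [r5c1∈{4}] r5c1's peers cover all but 4. So r5c1=4.
Step 2. [r5c2∈{5,6}] in row 5, 6 fits only at r5c2 ⇒ r5c2=6.
Step 3. [r2c1∈{3}] r2c1 has the single candidate 3. So r2c1=3.
Step 4. [r3c1∈{1}] nothing but 1 survives at r3c1. So r3c1=1.
Step 5. [r5c5∈{5}] r5c5 has the single candidate 5. So r5c5=5.
Step 6. [r4c5∈{3}] r4c5 has the single candidate 3 ⇒ r4c5=3.
Step 7. [r1c4∈{1}] r1c4 has the single candidate 1. So r1c4=1.
Step 8. [r6c2∈{5}] nothing but 5 survives at r6c2 ⇒ r6c2=5.
Step 9. [r4c3∈{4}] nothing but 4 survives at r4c3, so r4c3=4.
Step 10. [r6c4∈{4}] r6c4 has the single candidate 4, so r6c4=4.
Step 11. [r6c1∈{2}] r6c1's peers cover all but 2. So r6c1=2.
Step 12. [r1c6∈{3}] r1c6 is down to just 3 ⇒ r1c6=3.
Step 13. [r6c3∈{3}] r6c3 has the single candidate 3, so r6c3=3.
Step 14. [r3c5∈{6}] r3c5 has the single candidate 6, so r3c5=6.
Step 15. [r2c4∈{6}] r2c4's peers cover all but 6. So r2c4=6.
Step 16. [r3c6∈{4}] nothing but 4 survives at r3c6 ⇒ r3c6=4.

Answer: 5 4 6 1 2 3 / 3 1 2 6 4 5 / 1 3 5 2 6 4 / 6 2 4 5 3 1 / 4 6 1 3 5 2 / 2 5 3 4 1 6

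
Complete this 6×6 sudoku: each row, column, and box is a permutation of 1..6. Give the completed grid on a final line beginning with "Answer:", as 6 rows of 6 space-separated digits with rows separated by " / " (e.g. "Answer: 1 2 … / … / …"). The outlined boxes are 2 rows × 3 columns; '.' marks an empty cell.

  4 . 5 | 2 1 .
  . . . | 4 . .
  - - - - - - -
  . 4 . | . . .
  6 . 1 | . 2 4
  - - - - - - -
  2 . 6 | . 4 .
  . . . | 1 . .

Step 1. [r2c2∈{1,2,3,6}] r2c2 is the only open cell in col 2 admitting 2 ⇒ r2c2=2.
Step 2. [r2c3∈{3}] nothing but 3 survives at r2c3, so r2c3=3.
Step 3. [r1c6∈{3,6}] row 1 places 3 nowhere but r1c6 ⇒ r1c6=3.
Step 4. [r5c6∈{5}] r5c6's peers cover all but 5, so r5c6=5.
Step 5. [r3c4∈{3,5,6}] r3c4 is the only open cell in col 4 admitting 6 ⇒ r3c4=6.
Step 6. [r5c4∈{3}] r5c4's peers cover all but 3, so r5c4=3.
Step 7. [r4c2∈{3,5}] row 4 places 3 nowhere but r4c2 ⇒ r4c2=3.
Step 8. [r3c1∈{5}] r3c1's peers cover all but 5. So r3c1=5.
Step 9. [r2c6∈{6}] r2c6 is down to just 6, so r2c6=6.
Step 10. [r3c3∈{2}] nothing but 2 survives at r3c3, so r3c3=2.
Step 11. [r3c6∈{1}] r3c6 has the single candidate 1 ⇒ r3c6=1.
Step 12. [r6c3∈{4}] r6c3 has the single candidate 4 ⇒ r6c3=4.
Step 13. [r3c5∈{3}] only 3 remains possible at r3c5 ⇒ r3c5=3.
Step 14. [r1c2∈{6}] r1c2's peers cover all but 6. So r1c2=6.
Step 15. [r6c1∈{3}] r6c1 is down to just 3. So r6c1=3.
Step 16. [r4c4∈{5}] r4c4 has the single candidate 5 ⇒ r4c4=5.
Step 17. [r5c2∈{1}] r5c2's peers cover all but 1. So r5c2=1.
Step 18. [r2c5∈{5}] only 5 remains possible at r2c5, so r2c5=5.
Step 19. [r2c1∈{1}] nothing but 1 survives at r2c1 ⇒ r2c1=1.
Step 20. [r6c5∈{6}] r6c5 has the single candidate 6, so r6c5=6.
Step 21. [r6c2∈{5}] r6c2 is down to just 5, so r6c2=5.
Step 22. [r6c6∈{2}] only 2 remains possible at r6c6, so r6c6=2.

Answer: 4 6 5 2 1 3 / 1 2 3 4 5 6 / 5 4 2 6 3 1 / 6 3 1 5 2 4 / 2 1 6 3 4 5 / 3 5 4 1 6 2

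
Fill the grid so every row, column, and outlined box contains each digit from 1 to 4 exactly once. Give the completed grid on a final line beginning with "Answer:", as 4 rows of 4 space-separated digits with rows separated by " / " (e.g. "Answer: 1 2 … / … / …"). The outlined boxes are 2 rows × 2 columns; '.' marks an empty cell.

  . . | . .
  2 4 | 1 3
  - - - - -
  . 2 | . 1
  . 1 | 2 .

Step 1. [r4c1∈{3,4}] 3 has one home in row 4: r4c1, so r4c1=3.
Step 2. [r1c3∈{4}] r1c3's peers cover all but 4, so r1c3=4.
Step 3. [r1c4∈{2}] only 2 remains possible at r1c4. So r1c4=2.
Step 4. [r1c1∈{1}] r1c1's peers cover all but 1, so r1c1=1.
Step 5. [r3c1∈{4}] r3c1 is down to just 4. So r3c1=4.
Step 6. [r1c2∈{3}] r1c2 has the single candidate 3, so r1c2=3.
Step 7. [r4c4∈{4}] r4c4 has the single candidate 4 ⇒ r4c4=4.
Step 8. [r3c3∈{3}] r3c3 is down to just 3 ⇒ r3c3=3.

Answer: 1 3 4 2 / 2 4 1 3 / 4 2 3 1 / 3 1 2 4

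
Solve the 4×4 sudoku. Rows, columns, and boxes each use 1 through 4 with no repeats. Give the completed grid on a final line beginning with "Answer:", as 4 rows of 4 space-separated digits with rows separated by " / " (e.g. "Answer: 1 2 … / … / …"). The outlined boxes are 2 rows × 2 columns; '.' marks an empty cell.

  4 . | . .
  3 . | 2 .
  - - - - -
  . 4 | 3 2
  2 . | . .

Step 1. [r1c3∈{1}] r1c3 has the single candidate 1, so r1c3=1.
Step 2. [r4c4∈{1,4}] r4c4 is the only open cell in col 4 admitting 1. So r4c4=1.
Step 3. [r4c2∈{3}] r4c2's peers cover all but 3. So r4c2=3.
Step 4. [r4c3∈{4}] r4c3's peers cover all but 4. So r4c3=4.
Step 5. [r2c4∈{4}] nothing but 4 survives at r2c4. So r2c4=4.
Step 6. [r1c4∈{3}] nothing but 3 survives at r1c4. So r1c4=3.
Step 7. [r3c1∈{1}] only 1 remains possible at r3c1. So r3c1=1.
Step 8. [r1c2∈{2}] nothing but 2 survives at r1c2, so r1c2=2.
Step 9. [r2c2∈{1}] only 1 remains possible at r2c2 ⇒ r2c2=1.

Answer: 4 2 1 3 / 3 1 2 4 / 1 4 3 2 / 2 3 4 1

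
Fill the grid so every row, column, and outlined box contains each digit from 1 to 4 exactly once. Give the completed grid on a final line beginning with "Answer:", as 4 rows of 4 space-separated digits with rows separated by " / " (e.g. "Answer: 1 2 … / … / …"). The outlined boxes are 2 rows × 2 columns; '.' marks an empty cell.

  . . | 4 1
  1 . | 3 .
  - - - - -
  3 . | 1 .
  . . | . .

Step 1. [r4c3∈{2}] r4c3 has the single candidate 2. So r4c3=2.
Step 2. [r2c2∈{2,4}] in row 2, 4 fits only at r2c2. So r2c2=4.
Step 3. [r4c4∈{3,4}] in row 4, 3 fits only at r4c4. So r4c4=3.
Step 4. [r1c1∈{2}] only 2 remains possible at r1c1. So r1c1=2.
Step 5. [r4c2∈{1}] r4c2's peers cover all but 1, so r4c2=1.
Step 6. [r1c2∈{3}] r1c2 is down to just 3, so r1c2=3.
Step 7. [r2c4∈{2}] r2c4 has the single candidate 2 ⇒ r2c4=2.
Step 8. [r3c4∈{4}] r3c4's peers cover all but 4. So r3c4=4.
Step 9. [r3c2∈{2}] nothing but 2 survives at r3c2, so r3c2=2.
Step 10. [r4c1∈{4}] r4c1's peers cover all but 4, so r4c1=4.

Answer: 2 3 4 1 / 1 4 3 2 / 3 2 1 4 / 4 1 2 3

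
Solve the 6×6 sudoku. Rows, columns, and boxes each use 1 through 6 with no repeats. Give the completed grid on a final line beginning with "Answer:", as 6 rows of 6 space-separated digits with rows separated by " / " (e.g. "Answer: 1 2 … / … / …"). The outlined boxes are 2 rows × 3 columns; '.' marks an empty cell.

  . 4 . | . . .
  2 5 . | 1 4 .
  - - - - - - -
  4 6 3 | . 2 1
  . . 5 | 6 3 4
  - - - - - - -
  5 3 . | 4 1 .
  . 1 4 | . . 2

Step 1. [r5c6∈{6}] nothing but 6 survives at r5c6 ⇒ r5c6=6.
Step 2. [r1c1∈{1,3,6}] across col 1, 3 lands solely at r1c1, so r1c1=3.
Step 3. [r6c5∈{5}] r6c5 is down to just 5, so r6c5=5.
Step 4. [r1c3∈{1,6}] row 1 places 1 nowhere but r1c3. So r1c3=1.
Step 5. [r1c6∈{5}] only 5 remains possible at r1c6, so r1c6=5.
Step 6. [r4c1∈{1}] only 1 remains possible at r4c1. So r4c1=1.
Step 7. [r6c4∈{3}] r6c4 is down to just 3. So r6c4=3.
Step 8. [r5c3∈{2}] only 2 remains possible at r5c3, so r5c3=2.
Step 9. [r2c3∈{6}] r2c3 is down to just 6. So r2c3=6.
Step 10. [r3c4∈{5}] r3c4 has the single candidate 5. So r3c4=5.
Step 11. [r6c1∈{6}] r6c1 is down to just 6 ⇒ r6c1=6.
Step 12. [r1c4∈{2}] only 2 remains possible at r1c4. So r1c4=2.
Step 13. [r2c6∈{3}] nothing but 3 survives at r2c6, so r2c6=3.
Step 14. [r4c2∈{2}] nothing but 2 survives at r4c2. So r4c2=2.
Step 15. [r1c5∈{6}] nothing but 6 survives at r1c5, so r1c5=6.

Answer: 3 4 1 2 6 5 / 2 5 6 1 4 3 / 4 6 3 5 2 1 / 1 2 5 6 3 4 / 5 3 2 4 1 6 / 6 1 4 3 5 2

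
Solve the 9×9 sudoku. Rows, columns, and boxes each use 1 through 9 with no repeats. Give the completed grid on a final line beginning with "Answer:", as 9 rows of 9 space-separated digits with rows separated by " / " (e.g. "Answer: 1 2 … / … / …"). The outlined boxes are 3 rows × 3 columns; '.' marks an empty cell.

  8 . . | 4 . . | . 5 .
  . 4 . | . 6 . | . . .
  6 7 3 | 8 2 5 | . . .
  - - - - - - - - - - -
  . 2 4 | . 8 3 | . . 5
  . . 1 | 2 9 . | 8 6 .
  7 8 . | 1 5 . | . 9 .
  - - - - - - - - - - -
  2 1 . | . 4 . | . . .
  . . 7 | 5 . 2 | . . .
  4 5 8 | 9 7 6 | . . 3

Step 1. [r1c2∈{9}] r1c2 has the single candidate 9 ⇒ r1c2=9.
Step 2. [r2c8∈{1,2,3,7,8}] in col 8, 3 fits only at r2c8. So r2c8=3.
Step 3. [r2c9∈{1,2,7,8,9}] 8 has one home in row 2: r2c9 ⇒ r2c9=8.
Step 4. [r8c5∈{1,3}] 1 has one home in box 8: r8c5. So r8c5=1.
Step 5. [r2c4∈{7}] r2c4 has the single candidate 7. So r2c4=7.
Step 6. [r7c3∈{6,9}] col 3 places 9 nowhere but r7c3 ⇒ r7c3=9.
Step 7. [r1c6∈{1}] r1c6's peers cover all but 1, so r1c6=1.
Step 8. [r3c9∈{1,4,9}] across col 9, 1 lands solely at r3c9. So r3c9=1.
Step 9. [r1c3∈{2}] r1c3's peers cover all but 2, so r1c3=2.
Step 10. [r3c7∈{4,9}] row 3 places 9 nowhere but r3c7. So r3c7=9.
Step 11. [r6c6∈{4}] r6c6 is down to just 4. So r6c6=4.
Step 12. [r8c2∈{3,6}] in col 2, 6 fits only at r8c2, so r8c2=6.
Step 13. [r7c7∈{5,6,7}] in row 7, 5 fits only at r7c7 ⇒ r7c7=5.
Step 14. [r8c8∈{4,8}] 8 has one home in row 8: r8c8. So r8c8=8.
Step 15. [r2c7∈{2}] r2c7's peers cover all but 2. So r2c7=2.
Step 16. [r5c1∈{3,5}] across row 5, 5 lands solely at r5c1. So r5c1=5.
Step 17. [r1c7∈{6,7}] in col 7, 6 fits only at r1c7. So r1c7=6.
Step 18. [r4c7∈{1,7}] across col 7, 7 lands solely at r4c7 ⇒ r4c7=7.
Step 19. [r8c9∈{4,9}] across row 8, 9 lands solely at r8c9 ⇒ r8c9=9.
Step 20. [r1c9∈{7}] r1c9 is down to just 7. So r1c9=7.
Step 21. [r4c8∈{1}] r4c8 is down to just 1. So r4c8=1.
Step 22. [r9c7∈{1}] r9c7's peers cover all but 1, so r9c7=1.
Step 23. [r7c9∈{6}] nothing but 6 survives at r7c9 ⇒ r7c9=6.
Step 24. [r5c9∈{4}] only 4 remains possible at r5c9 ⇒ r5c9=4.
Step 25. [r8c1∈{3}] r8c1 is down to just 3 ⇒ r8c1=3.
Step 26. [r5c2∈{3}] nothing but 3 survives at r5c2 ⇒ r5c2=3.
Step 27. [r4c1∈{9}] r4c1 has the single candidate 9 ⇒ r4c1=9.
Step 28. [r3c8∈{4}] r3c8's peers cover all but 4, so r3c8=4.
Step 29. [r9c8∈{2}] r9c8 is down to just 2 ⇒ r9c8=2.
Step 30. [r1c5∈{3}] r1c5's peers cover all but 3. So r1c5=3.
Step 31. [r2c1∈{1}] r2c1 is down to just 1. So r2c1=1.
Step 32. [r6c3∈{6}] r6c3 has the single candidate 6 ⇒ r6c3=6.
Step 33. [r4c4∈{6}] r4c4 has the single candidate 6, so r4c4=6.
Step 34. [r7c4∈{3}] r7c4's peers cover all but 3, so r7c4=3.
Step 35. [r6c7∈{3}] r6c7's peers cover all but 3 ⇒ r6c7=3.
Step 36. [r6c9∈{2}] nothing but 2 survives at r6c9 ⇒ r6c9=2.
Step 37. [r5c6∈{7}] only 7 remains possible at r5c6 ⇒ r5c6=7.
Step 38. [r2c3∈{5}] nothing but 5 survives at r2c3 ⇒ r2c3=5.
Step 39. [r8c7∈{4}] only 4 remains possible at r8c7 ⇒ r8c7=4.
Step 40. [r2c6∈{9}] only 9 remains possible at r2c6. So r2c6=9.
Step 41. [r7c6∈{8}] nothing but 8 survives at r7c6. So r7c6=8.
Step 42. [r7c8∈{7}] nothing but 7 survives at r7c8, so r7c8=7.

Answer: 8 9 2 4 3 1 6 5 7 / 1 4 5 7 6 9 2 3 8 / 6 7 3 8 2 5 9 4 1 / 9 2 4 6 8 3 7 1 5 / 5 3 1 2 9 7 8 6 4 / 7 8 6 1 5 4 3 9 2 / 2 1 9 3 4 8 5 7 6 / 3 6 7 5 1 2 4 8 9 / 4 5 8 9 7 6 1 2 3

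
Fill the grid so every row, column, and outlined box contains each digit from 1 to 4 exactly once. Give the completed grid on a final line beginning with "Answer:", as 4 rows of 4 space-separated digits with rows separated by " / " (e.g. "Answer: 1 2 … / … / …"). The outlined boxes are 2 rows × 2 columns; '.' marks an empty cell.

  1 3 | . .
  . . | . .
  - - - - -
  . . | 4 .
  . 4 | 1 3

Step 1. [r3c4∈{2}] r3c4 is down to just 2. So r3c4=2.
Step 2. [r2c1∈{2,4}] r2c1 is the only open cell in col 1 admitting 4 ⇒ r2c1=4.
Step 3. [r2c3∈{2,3}] in row 2, 3 fits only at r2c3. So r2c3=3.
Step 4. [r2c4∈{1}] r2c4 is down to just 1. So r2c4=1.
Step 5. [r1c3∈{2}] nothing but 2 survives at r1c3. So r1c3=2.
Step 6. [r4c1∈{2}] r4c1 has the single candidate 2, so r4c1=2.
Step 7. [r3c2∈{1}] r3c2 is down to just 1. So r3c2=1.
Step 8. [r1c4∈{4}] r1c4 has the single candidate 4, so r1c4=4.
Step 9. [r3c1∈{3}] r3c1 has the single candidate 3 ⇒ r3c1=3.
Step 10. [r2c2∈{2}] r2c2's peers cover all but 2 ⇒ r2c2=2.

Answer: 1 3 2 4 / 4 2 3 1 / 3 1 4 2 / 2 4 1 3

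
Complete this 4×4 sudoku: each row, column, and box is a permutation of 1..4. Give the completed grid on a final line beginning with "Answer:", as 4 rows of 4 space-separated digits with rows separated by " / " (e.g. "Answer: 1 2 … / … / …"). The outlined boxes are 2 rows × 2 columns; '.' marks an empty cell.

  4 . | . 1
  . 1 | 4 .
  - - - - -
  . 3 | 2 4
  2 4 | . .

Step 1. [r4c4∈{3}] r4c4's peers cover all but 3, so r4c4=3.
Step 2. [r2c1∈{3}] r2c1's peers cover all but 3, so r2c1=3.
Step 3. [r1c3∈{3}] r1c3's peers cover all but 3. So r1c3=3.
Step 4. [r2c4∈{2}] r2c4 is down to just 2. So r2c4=2.
Step 5. [r4c3∈{1}] r4c3 has the single candidate 1 ⇒ r4c3=1.
Step 6. [r1c2∈{2}] r1c2 is down to just 2, so r1c2=2.
Step 7. [r3c1∈{1}] r3c1's peers cover all but 1 ⇒ r3c1=1.

Answer: 4 2 3 1 / 3 1 4 2 / 1 3 2 4 / 2 4 1 3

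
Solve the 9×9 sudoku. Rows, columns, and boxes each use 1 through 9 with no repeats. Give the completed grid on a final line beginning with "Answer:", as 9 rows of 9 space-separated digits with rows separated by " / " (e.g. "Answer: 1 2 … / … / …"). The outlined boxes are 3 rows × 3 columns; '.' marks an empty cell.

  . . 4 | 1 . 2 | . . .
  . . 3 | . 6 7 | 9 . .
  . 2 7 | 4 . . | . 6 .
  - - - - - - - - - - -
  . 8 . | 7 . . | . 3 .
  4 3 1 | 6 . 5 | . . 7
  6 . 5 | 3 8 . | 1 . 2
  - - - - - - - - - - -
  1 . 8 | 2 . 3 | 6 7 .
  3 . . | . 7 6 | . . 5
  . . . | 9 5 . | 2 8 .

Step 1. [r3c9∈{1,3,8}] r3c9 is the only open cell in row 3 admitting 1, so r3c9=1.
Step 2. [r1c8∈{5}] r1c8 is down to just 5, so r1c8=5.
Step 3. [r8c7∈{4}] only 4 remains possible at r8c7, so r8c7=4.
Step 4. [r8c2∈{9}] nothing but 9 survives at r8c2, so r8c2=9.
Step 5. [r4c3∈{2,9}] in col 3, 9 fits only at r4c3. So r4c3=9.
Step 6. [r3c6∈{8,9}] in col 6, 8 fits only at r3c6 ⇒ r3c6=8.
Step 7. [r3c1∈{5,9}] across row 3, 5 lands solely at r3c1. So r3c1=5.
Step 8. [r3c5∈{3,9}] in row 3, 9 fits only at r3c5 ⇒ r3c5=9.
Step 9. [r4c5∈{1,2,4}] 1 has one home in col 5: r4c5. So r4c5=1.
Step 10. [r4c6∈{4}] r4c6's peers cover all but 4, so r4c6=4.
Step 11. [r9c2∈{4,6,7}] across row 9, 4 lands solely at r9c2 ⇒ r9c2=4.
Step 12. [r6c8∈{4,9}] 4 has one home in row 6: r6c8. So r6c8=4.
Step 13. [r1c7∈{3,7,8}] 7 has one home in row 1: r1c7 ⇒ r1c7=7.
Step 14. [r2c1∈{8}] nothing but 8 survives at r2c1 ⇒ r2c1=8.
Step 15. [r9c9∈{3}] r9c9's peers cover all but 3, so r9c9=3.
Step 16. [r5c5∈{2}] r5c5 has the single candidate 2, so r5c5=2.
Step 17. [r4c9∈{6}] r4c9's peers cover all but 6 ⇒ r4c9=6.
Step 18. [r2c9∈{4}] r2c9 is down to just 4. So r2c9=4.
Step 19. [r8c4∈{8}] nothing but 8 survives at r8c4 ⇒ r8c4=8.
Step 20. [r7c2∈{5}] only 5 remains possible at r7c2, so r7c2=5.
Step 21. [r1c9∈{8}] r1c9 has the single candidate 8 ⇒ r1c9=8.
Step 22. [r6c2∈{7}] r6c2 has the single candidate 7 ⇒ r6c2=7.
Step 23. [r9c3∈{6}] nothing but 6 survives at r9c3. So r9c3=6.
Step 24. [r1c1∈{9}] r1c1 has the single candidate 9, so r1c1=9.
Step 25. [r9c1∈{7}] r9c1 has the single candidate 7, so r9c1=7.
Step 26. [r1c2∈{6}] nothing but 6 survives at r1c2, so r1c2=6.
Step 27. [r5c7∈{8}] r5c7 has the single candidate 8, so r5c7=8.
Step 28. [r1c5∈{3}] r1c5 has the single candidate 3 ⇒ r1c5=3.
Step 29. [r8c3∈{2}] r8c3's peers cover all but 2. So r8c3=2.
Step 30. [r2c4∈{5}] r2c4 is down to just 5, so r2c4=5.
Step 31. [r7c5∈{4}] r7c5 is down to just 4. So r7c5=4.
Step 32. [r2c2∈{1}] only 1 remains possible at r2c2 ⇒ r2c2=1.
Step 33. [r6c6∈{9}] nothing but 9 survives at r6c6 ⇒ r6c6=9.
Step 34. [r4c7∈{5}] nothing but 5 survives at r4c7 ⇒ r4c7=5.
Step 35. [r9c6∈{1}] r9c6 has the single candidate 1 ⇒ r9c6=1.
Step 36. [r7c9∈{9}] nothing but 9 survives at r7c9 ⇒ r7c9=9.
Step 37. [r2c8∈{2}] nothing but 2 survives at r2c8 ⇒ r2c8=2.
Step 38. [r5c8∈{9}] only 9 remains possible at r5c8, so r5c8=9.
Step 39. [r8c8∈{1}] only 1 remains possible at r8c8. So r8c8=1.
Step 40. [r4c1∈{2}] r4c1 has the single candidate 2. So r4c1=2.
Step 41. [r3c7∈{3}] r3c7's peers cover all but 3, so r3c7=3.

Answer: 9 6 4 1 3 2 7 5 8 / 8 1 3 5 6 7 9 2 4 / 5 2 7 4 9 8 3 6 1 / 2 8 9 7 1 4 5 3 6 / 4 3 1 6 2 5 8 9 7 / 6 7 5 3 8 9 1 4 2 / 1 5 8 2 4 3 6 7 9 / 3 9 2 8 7 6 4 1 5 / 7 4 6 9 5 1 2 8 3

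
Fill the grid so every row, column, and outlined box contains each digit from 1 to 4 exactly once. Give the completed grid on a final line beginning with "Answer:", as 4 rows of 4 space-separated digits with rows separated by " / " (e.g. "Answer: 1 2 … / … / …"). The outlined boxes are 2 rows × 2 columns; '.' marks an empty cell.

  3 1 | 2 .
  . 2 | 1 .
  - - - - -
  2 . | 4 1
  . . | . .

Step 1. [r4c3∈{3}] nothing but 3 survives at r4c3, so r4c3=3.
Step 2. [r2c1∈{4}] nothing but 4 survives at r2c1 ⇒ r2c1=4.
Step 3. [r4c2∈{4}] r4c2's peers cover all but 4 ⇒ r4c2=4.
Step 4. [r4c1∈{1}] nothing but 1 survives at r4c1. So r4c1=1.
Step 5. [r2c4∈{3}] r2c4 has the single candidate 3, so r2c4=3.
Step 6. [r1c4∈{4}] nothing but 4 survives at r1c4 ⇒ r1c4=4.
Step 7. [r3c2∈{3}] r3c2's peers cover all but 3. So r3c2=3.
Step 8. [r4c4∈{2}] r4c4 is down to just 2. So r4c4=2.

Answer: 3 1 2 4 / 4 2 1 3 / 2 3 4 1 / 1 4 3 2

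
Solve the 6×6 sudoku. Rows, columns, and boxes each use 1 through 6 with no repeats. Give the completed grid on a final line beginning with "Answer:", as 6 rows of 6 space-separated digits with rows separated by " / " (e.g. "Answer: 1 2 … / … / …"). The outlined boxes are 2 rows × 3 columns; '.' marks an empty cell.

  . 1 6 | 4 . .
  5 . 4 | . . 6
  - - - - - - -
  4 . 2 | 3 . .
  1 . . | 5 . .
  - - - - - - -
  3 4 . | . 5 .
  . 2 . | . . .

Step 1. [r5c4∈{1,2,6}] r5c4 is the only open cell in row 5 admitting 6, so r5c4=6.
Step 2. [r6c4∈{1}] r6c4 is down to just 1. So r6c4=1.
Step 3. [r2c4∈{2}] r2c4 is down to just 2, so r2c4=2.
Step 4. [r1c5∈{3}] r1c5 is down to just 3. So r1c5=3.
Step 5. [r4c5∈{2,4,6}] 2 has one home in col 5: r4c5, so r4c5=2.
Step 6. [r3c5∈{1,6}] in col 5, 6 fits only at r3c5. So r3c5=6.
Step 7. [r2c2∈{3}] r2c2's peers cover all but 3. So r2c2=3.
Step 8. [r6c6∈{3,4}] row 6 places 3 nowhere but r6c6, so r6c6=3.
Step 9. [r2c5∈{1}] r2c5 has the single candidate 1, so r2c5=1.
Step 10. [r6c5∈{4}] nothing but 4 survives at r6c5, so r6c5=4.
Step 11. [r6c1∈{6}] r6c1 has the single candidate 6, so r6c1=6.
Step 12. [r3c2∈{5}] r3c2 is down to just 5. So r3c2=5.
Step 13. [r4c2∈{6}] r4c2 is down to just 6 ⇒ r4c2=6.
Step 14. [r1c1∈{2}] r1c1's peers cover all but 2, so r1c1=2.
Step 15. [r6c3∈{5}] r6c3's peers cover all but 5 ⇒ r6c3=5.
Step 16. [r5c6∈{2}] only 2 remains possible at r5c6, so r5c6=2.
Step 17. [r1c6∈{5}] nothing but 5 survives at r1c6 ⇒ r1c6=5.
Step 18. [r3c6∈{1}] only 1 remains possible at r3c6. So r3c6=1.
Step 19. [r4c3∈{3}] r4c3 is down to just 3. So r4c3=3.
Step 20. [r5c3∈{1}] nothing but 1 survives at r5c3 ⇒ r5c3=1.
Step 21. [r4c6∈{4}] r4c6 is down to just 4, so r4c6=4.

Answer: 2 1 6 4 3 5 / 5 3 4 2 1 6 / 4 5 2 3 6 1 / 1 6 3 5 2 4 / 3 4 1 6 5 2 / 6 2 5 1 4 3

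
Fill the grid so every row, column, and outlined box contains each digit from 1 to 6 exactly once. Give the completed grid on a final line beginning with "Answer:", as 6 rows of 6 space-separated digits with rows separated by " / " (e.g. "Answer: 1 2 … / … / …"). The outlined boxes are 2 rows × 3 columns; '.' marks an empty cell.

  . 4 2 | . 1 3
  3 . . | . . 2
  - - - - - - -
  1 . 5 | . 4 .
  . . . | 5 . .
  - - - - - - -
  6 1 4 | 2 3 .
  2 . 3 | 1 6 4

Step 1. [r4c3∈{6}] r4c3 is down to just 6. So r4c3=6.
Step 2. [r3c2∈{2,3}] r3c2 is the only open cell in row 3 admitting 2 ⇒ r3c2=2.
Step 3. [r2c2∈{5,6}] col 2 places 6 nowhere but r2c2. So r2c2=6.
Step 4. [r1c4∈{6}] only 6 remains possible at r1c4. So r1c4=6.
Step 5. [r2c4∈{4}] r2c4 is down to just 4. So r2c4=4.
Step 6. [r4c6∈{1}] only 1 remains possible at r4c6. So r4c6=1.
Step 7. [r6c2∈{5}] r6c2's peers cover all but 5. So r6c2=5.
Step 8. [r4c5∈{2}] only 2 remains possible at r4c5. So r4c5=2.
Step 9. [r4c1∈{4}] only 4 remains possible at r4c1, so r4c1=4.
Step 10. [r3c6∈{6}] r3c6 has the single candidate 6. So r3c6=6.
Step 11. [r5c6∈{5}] r5c6's peers cover all but 5 ⇒ r5c6=5.
Step 12. [r4c2∈{3}] only 3 remains possible at r4c2 ⇒ r4c2=3.
Step 13. [r2c3∈{1}] nothing but 1 survives at r2c3. So r2c3=1.
Step 14. [r2c5∈{5}] only 5 remains possible at r2c5, so r2c5=5.
Step 15. [r1c1∈{5}] r1c1 has the single candidate 5, so r1c1=5.
Step 16. [r3c4∈{3}] r3c4's peers cover all but 3 ⇒ r3c4=3.

Answer: 5 4 2 6 1 3 / 3 6 1 4 5 2 / 1 2 5 3 4 6 / 4 3 6 5 2 1 / 6 1 4 2 3 5 / 2 5 3 1 6 4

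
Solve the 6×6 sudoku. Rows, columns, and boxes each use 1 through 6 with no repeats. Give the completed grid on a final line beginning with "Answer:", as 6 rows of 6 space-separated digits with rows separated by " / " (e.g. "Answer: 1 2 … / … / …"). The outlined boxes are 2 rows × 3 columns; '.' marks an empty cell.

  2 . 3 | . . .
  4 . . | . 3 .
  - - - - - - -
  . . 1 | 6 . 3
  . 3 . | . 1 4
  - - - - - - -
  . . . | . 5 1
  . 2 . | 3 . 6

Step 1. [r4c4∈{2,5}] in box 4, 5 fits only at r4c4 ⇒ r4c4=5.
Step 2. [r6c5∈{4}] r6c5's peers cover all but 4, so r6c5=4.
Step 3. [r6c3∈{5}] r6c3 is down to just 5. So r6c3=5.
Step 4. [r2c3∈{6}] r2c3 is down to just 6, so r2c3=6.
Step 5. [r5c2∈{4,6}] col 2 places 6 nowhere but r5c2, so r5c2=6.
Step 6. [r1c6∈{5}] only 5 remains possible at r1c6 ⇒ r1c6=5.
Step 7. [r2c2∈{1,5}] in row 2, 5 fits only at r2c2 ⇒ r2c2=5.
Step 8. [r2c4∈{1,2}] across row 2, 1 lands solely at r2c4. So r2c4=1.
Step 9. [r1c5∈{6}] r1c5 is down to just 6 ⇒ r1c5=6.
Step 10. [r1c2∈{1}] r1c2's peers cover all but 1 ⇒ r1c2=1.
Step 11. [r5c4∈{2}] r5c4 is down to just 2, so r5c4=2.
Step 12. [r6c1∈{1}] nothing but 1 survives at r6c1. So r6c1=1.
Step 13. [r5c3∈{4}] r5c3 has the single candidate 4, so r5c3=4.
Step 14. [r3c1∈{5}] r3c1 has the single candidate 5, so r3c1=5.
Step 15. [r2c6∈{2}] r2c6 has the single candidate 2. So r2c6=2.
Step 16. [r5c1∈{3}] r5c1 has the single candidate 3. So r5c1=3.
Step 17. [r3c5∈{2}] r3c5 is down to just 2, so r3c5=2.
Step 18. [r4c3∈{2}] r4c3's peers cover all but 2. So r4c3=2.
Step 19. [r1c4∈{4}] nothing but 4 survives at r1c4, so r1c4=4.
Step 20. [r3c2∈{4}] only 4 remains possible at r3c2, so r3c2=4.
Step 21. [r4c1∈{6}] nothing but 6 survives at r4c1. So r4c1=6.

Answer: 2 1 3 4 6 5 / 4 5 6 1 3 2 / 5 4 1 6 2 3 / 6 3 2 5 1 4 / 3 6 4 2 5 1 / 1 2 5 3 4 6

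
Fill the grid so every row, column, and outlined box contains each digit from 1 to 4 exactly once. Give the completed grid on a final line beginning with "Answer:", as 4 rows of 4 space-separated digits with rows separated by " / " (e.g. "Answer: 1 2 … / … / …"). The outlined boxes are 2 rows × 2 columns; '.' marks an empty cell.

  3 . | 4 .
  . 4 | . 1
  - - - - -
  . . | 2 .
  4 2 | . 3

Step 1. [r1c2∈{1}] r1c2's peers cover all but 1 ⇒ r1c2=1.
Step 2. [r1c4∈{2}] r1c4's peers cover all but 2, so r1c4=2.
Step 3. [r3c4∈{4}] r3c4 has the single candidate 4. So r3c4=4.
Step 4. [r3c2∈{3}] r3c2's peers cover all but 3 ⇒ r3c2=3.
Step 5. [r2c3∈{3}] r2c3 has the single candidate 3, so r2c3=3.
Step 6. [r4c3∈{1}] nothing but 1 survives at r4c3, so r4c3=1.
Step 7. [r3c1∈{1}] r3c1 has the single candidate 1 ⇒ r3c1=1.
Step 8. [r2c1∈{2}] only 2 remains possible at r2c1 ⇒ r2c1=2.

Answer: 3 1 4 2 / 2 4 3 1 / 1 3 2 4 / 4 2 1 3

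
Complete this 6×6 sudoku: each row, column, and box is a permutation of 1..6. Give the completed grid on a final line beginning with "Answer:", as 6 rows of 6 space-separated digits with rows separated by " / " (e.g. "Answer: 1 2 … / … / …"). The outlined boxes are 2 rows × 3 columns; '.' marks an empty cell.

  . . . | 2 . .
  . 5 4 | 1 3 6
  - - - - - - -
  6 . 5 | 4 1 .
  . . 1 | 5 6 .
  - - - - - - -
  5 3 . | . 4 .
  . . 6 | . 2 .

Step 1. [r4c1∈{2,3,4}] across box 3, 3 lands solely at r4c1, so r4c1=3.
Step 2. [r6c6∈{1,3,5}] 5 has one home in row 6: r6c6. So r6c6=5.
Step 3. [r1c1∈{1}] r1c1's peers cover all but 1, so r1c1=1.
Step 4. [r4c6∈{2}] r4c6's peers cover all but 2 ⇒ r4c6=2.
Step 5. [r6c2∈{1,4}] r6c2 is the only open cell in row 6 admitting 1, so r6c2=1.
Step 6. [r1c5∈{5}] nothing but 5 survives at r1c5, so r1c5=5.
Step 7. [r1c6∈{4}] only 4 remains possible at r1c6 ⇒ r1c6=4.
Step 8. [r3c2∈{2}] r3c2 has the single candidate 2, so r3c2=2.
Step 9. [r1c3∈{3}] only 3 remains possible at r1c3. So r1c3=3.
Step 10. [r5c4∈{6}] r5c4 has the single candidate 6, so r5c4=6.
Step 11. [r3c6∈{3}] nothing but 3 survives at r3c6 ⇒ r3c6=3.
Step 12. [r1c2∈{6}] r1c2 is down to just 6. So r1c2=6.
Step 13. [r2c1∈{2}] r2c1's peers cover all but 2, so r2c1=2.
Step 14. [r5c3∈{2}] r5c3 is down to just 2. So r5c3=2.
Step 15. [r4c2∈{4}] r4c2 is down to just 4. So r4c2=4.
Step 16. [r6c4∈{3}] r6c4 is down to just 3. So r6c4=3.
Step 17. [r5c6∈{1}] r5c6 is down to just 1, so r5c6=1.
Step 18. [r6c1∈{4}] r6c1's peers cover all but 4 ⇒ r6c1=4.

Answer: 1 6 3 2 5 4 / 2 5 4 1 3 6 / 6 2 5 4 1 3 / 3 4 1 5 6 2 / 5 3 2 6 4 1 / 4 1 6 3 2 5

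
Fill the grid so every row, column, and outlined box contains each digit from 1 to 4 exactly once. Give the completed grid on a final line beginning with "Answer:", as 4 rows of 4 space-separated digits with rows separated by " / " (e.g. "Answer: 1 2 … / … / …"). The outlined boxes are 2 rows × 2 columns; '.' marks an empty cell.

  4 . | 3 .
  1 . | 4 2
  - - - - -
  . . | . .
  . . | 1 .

Step 1. [r3c2∈{1,2,3,4}] in row 3, 1 fits only at r3c2 ⇒ r3c2=1.
Step 2. [r4c2∈{2,3,4}] col 2 places 4 nowhere but r4c2 ⇒ r4c2=4.
Step 3. [r4c1∈{2,3}] r4c1 is the only open cell in row 4 admitting 2, so r4c1=2.
Step 4. [r4c4∈{3}] nothing but 3 survives at r4c4 ⇒ r4c4=3.
Step 5. [r3c1∈{3}] nothing but 3 survives at r3c1 ⇒ r3c1=3.
Step 6. [r3c3∈{2}] nothing but 2 survives at r3c3 ⇒ r3c3=2.
Step 7. [r3c4∈{4}] nothing but 4 survives at r3c4 ⇒ r3c4=4.
Step 8. [r1c4∈{1}] only 1 remains possible at r1c4 ⇒ r1c4=1.
Step 9. [r2c2∈{3}] only 3 remains possible at r2c2 ⇒ r2c2=3.
Step 10. [r1c2∈{2}] nothing but 2 survives at r1c2. So r1c2=2.

Answer: 4 2 3 1 / 1 3 4 2 / 3 1 2 4 / 2 4 1 3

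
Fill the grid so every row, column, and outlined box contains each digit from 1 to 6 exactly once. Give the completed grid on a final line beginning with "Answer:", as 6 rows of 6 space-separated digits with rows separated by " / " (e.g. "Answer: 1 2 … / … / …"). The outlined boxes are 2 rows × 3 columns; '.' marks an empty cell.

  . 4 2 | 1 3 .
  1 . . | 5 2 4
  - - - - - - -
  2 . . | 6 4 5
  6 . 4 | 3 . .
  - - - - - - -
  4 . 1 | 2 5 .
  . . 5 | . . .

Step 1. [r6c5∈{1,6}] across col 5, 6 lands solely at r6c5 ⇒ r6c5=6.
Step 2. [r6c1∈{3}] nothing but 3 survives at r6c1, so r6c1=3.
Step 3. [r3c2∈{1,3}] 1 has one home in row 3: r3c2, so r3c2=1.
Step 4. [r2c3∈{3,6}] r2c3 is the only open cell in col 3 admitting 6. So r2c3=6.
Step 5. [r6c6∈{1}] r6c6's peers cover all but 1, so r6c6=1.
Step 6. [r5c2∈{6}] r5c2 is down to just 6 ⇒ r5c2=6.
Step 7. [r5c6∈{3}] r5c6 is down to just 3. So r5c6=3.
Step 8. [r6c4∈{4}] r6c4's peers cover all but 4 ⇒ r6c4=4.
Step 9. [r1c1∈{5}] nothing but 5 survives at r1c1. So r1c1=5.
Step 10. [r4c2∈{5}] r4c2's peers cover all but 5. So r4c2=5.
Step 11. [r1c6∈{6}] r1c6 is down to just 6. So r1c6=6.
Step 12. [r3c3∈{3}] nothing but 3 survives at r3c3 ⇒ r3c3=3.
Step 13. [r4c6∈{2}] nothing but 2 survives at r4c6, so r4c6=2.
Step 14. [r2c2∈{3}] nothing but 3 survives at r2c2 ⇒ r2c2=3.
Step 15. [r4c5∈{1}] r4c5 has the single candidate 1, so r4c5=1.
Step 16. [r6c2∈{2}] r6c2's peers cover all but 2, so r6c2=2.

Answer: 5 4 2 1 3 6 / 1 3 6 5 2 4 / 2 1 3 6 4 5 / 6 5 4 3 1 2 / 4 6 1 2 5 3 / 3 2 5 4 6 1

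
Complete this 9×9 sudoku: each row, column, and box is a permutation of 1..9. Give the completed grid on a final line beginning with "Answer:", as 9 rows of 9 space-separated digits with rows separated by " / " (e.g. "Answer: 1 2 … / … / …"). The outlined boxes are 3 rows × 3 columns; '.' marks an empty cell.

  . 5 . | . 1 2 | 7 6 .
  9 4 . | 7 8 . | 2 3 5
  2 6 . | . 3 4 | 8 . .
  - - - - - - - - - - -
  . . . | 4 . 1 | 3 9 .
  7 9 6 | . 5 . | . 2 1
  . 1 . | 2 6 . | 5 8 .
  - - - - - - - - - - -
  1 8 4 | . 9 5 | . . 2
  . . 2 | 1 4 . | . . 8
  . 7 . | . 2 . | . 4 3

Step 1. [r8c6∈{3,6,7}] box 8 places 7 nowhere but r8c6, so r8c6=7.
Step 2. [r6c3∈{3}] r6c3 has the single candidate 3, so r6c3=3.
Step 3. [r7c7∈{6}] r7c7 has the single candidate 6. So r7c7=6.
Step 4. [r9c4∈{6,8}] 6 has one home in col 4: r9c4. So r9c4=6.
Step 5. [r9c1∈{5}] r9c1's peers cover all but 5. So r9c1=5.
Step 6. [r1c4∈{9}] nothing but 9 survives at r1c4, so r1c4=9.
Step 7. [r1c3∈{8}] r1c3 has the single candidate 8, so r1c3=8.
Step 8. [r6c9∈{4,7}] in row 6, 7 fits only at r6c9. So r6c9=7.
Step 9. [r5c4∈{3,8}] in col 4, 8 fits only at r5c4, so r5c4=8.
Step 10. [r8c7∈{9}] nothing but 9 survives at r8c7, so r8c7=9.
Step 11. [r8c1∈{3,6}] across row 8, 6 lands solely at r8c1 ⇒ r8c1=6.
Step 12. [r3c3∈{1,7}] in row 3, 7 fits only at r3c3, so r3c3=7.
Step 13. [r6c6∈{9}] r6c6 is down to just 9, so r6c6=9.
Step 14. [r2c6∈{6}] r2c6 has the single candidate 6. So r2c6=6.
Step 15. [r4c5∈{7}] nothing but 7 survives at r4c5, so r4c5=7.
Step 16. [r8c2∈{3}] only 3 remains possible at r8c2 ⇒ r8c2=3.
Step 17. [r9c3∈{9}] r9c3 is down to just 9, so r9c3=9.
Step 18. [r5c6∈{3}] only 3 remains possible at r5c6. So r5c6=3.
Step 19. [r9c6∈{8}] nothing but 8 survives at r9c6 ⇒ r9c6=8.
Step 20. [r1c9∈{4}] r1c9 has the single candidate 4 ⇒ r1c9=4.
Step 21. [r5c7∈{4}] r5c7 is down to just 4 ⇒ r5c7=4.
Step 22. [r3c9∈{9}] r3c9's peers cover all but 9, so r3c9=9.
Step 23. [r4c3∈{5}] r4c3 has the single candidate 5 ⇒ r4c3=5.
Step 24. [r1c1∈{3}] only 3 remains possible at r1c1, so r1c1=3.
Step 25. [r4c9∈{6}] r4c9's peers cover all but 6. So r4c9=6.
Step 26. [r3c4∈{5}] nothing but 5 survives at r3c4 ⇒ r3c4=5.
Step 27. [r9c7∈{1}] only 1 remains possible at r9c7 ⇒ r9c7=1.
Step 28. [r3c8∈{1}] r3c8 is down to just 1 ⇒ r3c8=1.
Step 29. [r2c3∈{1}] only 1 remains possible at r2c3, so r2c3=1.
Step 30. [r7c8∈{7}] r7c8's peers cover all but 7, so r7c8=7.
Step 31. [r6c1∈{4}] r6c1 is down to just 4, so r6c1=4.
Step 32. [r4c1∈{8}] r4c1's peers cover all but 8 ⇒ r4c1=8.
Step 33. [r7c4∈{3}] r7c4's peers cover all but 3. So r7c4=3.
Step 34. [r4c2∈{2}] nothing but 2 survives at r4c2, so r4c2=2.
Step 35. [r8c8∈{5}] nothing but 5 survives at r8c8, so r8c8=5.

Answer: 3 5 8 9 1 2 7 6 4 / 9 4 1 7 8 6 2 3 5 / 2 6 7 5 3 4 8 1 9 / 8 2 5 4 7 1 3 9 6 / 7 9 6 8 5 3 4 2 1 / 4 1 3 2 6 9 5 8 7 / 1 8 4 3 9 5 6 7 2 / 6 3 2 1 4 7 9 5 8 / 5 7 9 6 2 8 1 4 3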